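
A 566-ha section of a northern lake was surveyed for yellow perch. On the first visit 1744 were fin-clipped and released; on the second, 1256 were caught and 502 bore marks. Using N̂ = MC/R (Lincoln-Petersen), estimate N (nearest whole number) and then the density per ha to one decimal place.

N̂ = 1744·1256/502 = 2190464/502 ≈ 4363.47 → 4363
Density = N̂ / area = 4363 / 566 ≈ 7.71 → 7.7 per ha

density ≈ 7.7 yellow perch per ha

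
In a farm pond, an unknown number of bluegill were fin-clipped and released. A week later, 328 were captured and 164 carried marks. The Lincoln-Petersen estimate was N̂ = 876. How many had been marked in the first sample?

M = 438

From N = M·C/R: M = N·R / C = 876·164 / 328 = 143664 / 328 = 438.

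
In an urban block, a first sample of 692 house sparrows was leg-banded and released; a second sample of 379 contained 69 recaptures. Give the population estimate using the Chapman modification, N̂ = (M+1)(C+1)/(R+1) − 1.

N̂ = (692+1)(379+1)/(69+1) − 1 = 693·380/70 − 1
= 263340/70 − 1 = 3762 − 1 = 3761

N = 3761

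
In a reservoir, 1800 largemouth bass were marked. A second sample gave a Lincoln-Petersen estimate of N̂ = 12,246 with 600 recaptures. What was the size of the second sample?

From N = M·C/R: C = N·R / M = 12246·600 / 1800 = 7347600 / 1800 = 4082.

C = 4082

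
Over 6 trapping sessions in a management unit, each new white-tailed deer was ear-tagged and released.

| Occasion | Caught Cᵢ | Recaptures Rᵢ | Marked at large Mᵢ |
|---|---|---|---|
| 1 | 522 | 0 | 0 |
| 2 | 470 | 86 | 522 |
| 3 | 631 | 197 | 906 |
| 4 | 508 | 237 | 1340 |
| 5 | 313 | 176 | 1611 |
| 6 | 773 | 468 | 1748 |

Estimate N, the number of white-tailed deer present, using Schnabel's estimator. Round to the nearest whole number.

Σ MᵢCᵢ = 0·522 + 522·470 + 906·631 + 1340·508 + 1611·313 + 1748·773 = 0 + 245340 + 571686 + 680720 + 504243 + 1351204 = 3353193
Σ Rᵢ = 0 + 86 + 197 + 237 + 176 + 468 = 1164
N̂ = 3353193 / 1164 ≈ 2880.8 → 2881

N ≈ 2881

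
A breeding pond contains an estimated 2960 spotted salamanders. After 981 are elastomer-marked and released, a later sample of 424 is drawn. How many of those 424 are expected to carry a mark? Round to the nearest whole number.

expected recaptures ≈ 141

The marked fraction of the population is 981/2960, so in a sample of 424 expect C·(M/N) marked.
E[R] = 981 × 424 / 2960 = 415944 / 2960 ≈ 140.5 → 141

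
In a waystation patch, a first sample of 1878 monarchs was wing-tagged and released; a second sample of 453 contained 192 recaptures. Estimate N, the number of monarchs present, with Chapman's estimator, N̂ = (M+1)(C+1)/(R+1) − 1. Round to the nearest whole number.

N ≈ 4419

N̂ = (1878+1)(453+1)/(192+1) − 1 = 1879·454/193 − 1
= 853066/193 − 1 ≈ 4420.0 − 1 ≈ 4419.0 → 4419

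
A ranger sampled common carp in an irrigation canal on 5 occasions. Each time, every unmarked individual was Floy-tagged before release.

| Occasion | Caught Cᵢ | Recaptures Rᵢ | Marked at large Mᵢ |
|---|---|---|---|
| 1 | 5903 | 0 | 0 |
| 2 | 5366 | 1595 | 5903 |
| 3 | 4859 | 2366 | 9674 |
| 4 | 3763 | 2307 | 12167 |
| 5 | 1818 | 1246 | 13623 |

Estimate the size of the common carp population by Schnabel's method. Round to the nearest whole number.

N ≈ 19,861

Σ MᵢCᵢ = 0·5903 + 5903·5366 + 9674·4859 + 12167·3763 + 13623·1818 = 0 + 31675498 + 47005966 + 45784421 + 24766614 = 149232499
Σ Rᵢ = 0 + 1595 + 2366 + 2307 + 1246 = 7514
N̂ = 149232499 / 7514 ≈ 19860.6 → 19861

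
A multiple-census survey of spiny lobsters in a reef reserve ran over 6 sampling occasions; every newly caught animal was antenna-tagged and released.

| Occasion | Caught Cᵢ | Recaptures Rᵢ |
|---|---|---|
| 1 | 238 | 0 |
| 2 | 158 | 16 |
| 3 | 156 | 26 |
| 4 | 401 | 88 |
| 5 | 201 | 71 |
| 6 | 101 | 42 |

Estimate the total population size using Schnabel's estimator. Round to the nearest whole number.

N ≈ 2317

Marked at large before each occasion: Mᵢ = Σⱼ<ᵢ (Cⱼ − Rⱼ) → M1=0, M2=238, M3=380, M4=510, M5=823, M6=953
Σ MᵢCᵢ = 0·238 + 238·158 + 380·156 + 510·401 + 823·201 + 953·101 = 0 + 37604 + 59280 + 204510 + 165423 + 96253 = 563070
Σ Rᵢ = 0 + 16 + 26 + 88 + 71 + 42 = 243
N̂ = 563070 / 243 ≈ 2317.2 → 2317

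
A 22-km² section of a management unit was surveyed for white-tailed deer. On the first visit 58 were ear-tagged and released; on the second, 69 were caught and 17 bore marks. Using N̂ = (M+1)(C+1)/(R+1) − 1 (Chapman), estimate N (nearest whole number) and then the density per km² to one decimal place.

N̂ = 59·70/18 − 1 = 4130/18 − 1 ≈ 228.4 → 228
Density = N̂ / area = 228 / 22 ≈ 10.36 → 10.4 per km²

density ≈ 10.4 white-tailed deer per km²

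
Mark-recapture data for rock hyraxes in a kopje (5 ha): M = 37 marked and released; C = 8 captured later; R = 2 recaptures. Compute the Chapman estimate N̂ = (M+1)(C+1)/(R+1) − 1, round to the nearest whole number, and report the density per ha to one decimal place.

N̂ = 38·9/3 − 1 = 342/3 − 1 = 113
Density = N̂ / area = 113 / 5 ≈ 22.60 → 22.6 per ha

density ≈ 22.6 rock hyraxes per ha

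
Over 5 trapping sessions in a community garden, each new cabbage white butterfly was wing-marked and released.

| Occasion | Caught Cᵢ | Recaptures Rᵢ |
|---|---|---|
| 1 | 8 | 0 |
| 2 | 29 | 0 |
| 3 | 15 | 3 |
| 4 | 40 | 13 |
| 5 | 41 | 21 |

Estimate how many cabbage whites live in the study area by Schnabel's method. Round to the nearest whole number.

N ≈ 158

Marked at large before each occasion: Mᵢ = Σⱼ<ᵢ (Cⱼ − Rⱼ) → M1=0, M2=8, M3=37, M4=49, M5=76
Σ MᵢCᵢ = 0·8 + 8·29 + 37·15 + 49·40 + 76·41 = 0 + 232 + 555 + 1960 + 3116 = 5863
Σ Rᵢ = 0 + 0 + 3 + 13 + 21 = 37
N̂ = 5863 / 37 ≈ 158.46 → 158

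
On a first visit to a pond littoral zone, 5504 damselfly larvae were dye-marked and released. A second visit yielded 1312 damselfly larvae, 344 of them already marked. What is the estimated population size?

N = 20,992

If marked individuals mix randomly, R/C ≈ M/N, giving N ≈ M·C/R.
N = (5504 × 1312) / 344 = 7221248 / 344 = 20992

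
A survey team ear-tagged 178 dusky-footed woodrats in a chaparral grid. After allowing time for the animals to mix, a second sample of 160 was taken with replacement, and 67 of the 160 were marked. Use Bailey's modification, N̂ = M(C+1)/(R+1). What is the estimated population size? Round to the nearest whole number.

N ≈ 421

N̂ = 178·(160+1)/(67+1) = 178·161/68 = 28658/68 ≈ 421.4 → 421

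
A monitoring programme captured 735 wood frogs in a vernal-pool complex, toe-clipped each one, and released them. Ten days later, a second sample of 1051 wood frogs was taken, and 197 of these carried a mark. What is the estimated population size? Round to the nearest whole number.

N ≈ 3921

N = (735 × 1051) / 197 = 772485 / 197 ≈ 3921.2 → 3921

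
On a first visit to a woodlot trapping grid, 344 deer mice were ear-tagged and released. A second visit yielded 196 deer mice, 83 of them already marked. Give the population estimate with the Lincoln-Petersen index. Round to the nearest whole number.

N ≈ 812

The marked fraction in the recapture sample should equal the marked fraction in the population: 83/196 = 344/N.
N = (344 × 196) / 83 = 67424 / 83 ≈ 812.3 → 812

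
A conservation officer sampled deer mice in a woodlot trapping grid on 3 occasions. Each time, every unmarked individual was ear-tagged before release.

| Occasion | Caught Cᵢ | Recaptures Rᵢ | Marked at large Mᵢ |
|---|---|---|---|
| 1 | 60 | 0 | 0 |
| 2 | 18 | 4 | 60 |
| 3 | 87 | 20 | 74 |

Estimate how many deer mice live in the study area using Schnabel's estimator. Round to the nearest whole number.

Σ MᵢCᵢ = 0·60 + 60·18 + 74·87 = 0 + 1080 + 6438 = 7518
Σ Rᵢ = 0 + 4 + 20 = 24
N̂ = 7518 / 24 ≈ 313.2 → 313

N ≈ 313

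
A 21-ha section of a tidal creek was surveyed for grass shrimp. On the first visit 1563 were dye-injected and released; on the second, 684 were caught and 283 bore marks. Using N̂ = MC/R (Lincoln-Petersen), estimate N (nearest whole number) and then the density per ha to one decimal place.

N̂ = 1563·684/283 = 1069092/283 ≈ 3777.7 → 3778
Density = N̂ / area = 3778 / 21 ≈ 179.90 → 179.9 per ha

density ≈ 179.9 grass shrimp per ha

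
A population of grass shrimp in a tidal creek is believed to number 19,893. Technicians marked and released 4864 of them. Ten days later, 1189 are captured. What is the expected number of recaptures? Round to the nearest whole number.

expected recaptures ≈ 291

Expected recaptures E[R] = M·C / N.
E[R] = 4864 × 1189 / 19893 = 5783296 / 19893 ≈ 290.7 → 291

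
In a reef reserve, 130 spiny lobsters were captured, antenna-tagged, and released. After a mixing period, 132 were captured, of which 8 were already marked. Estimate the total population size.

N = 2145

The marked fraction in the recapture sample should equal the marked fraction in the population: 8/132 = 130/N.
N = (130 × 132) / 8 = 17160 / 8 = 2145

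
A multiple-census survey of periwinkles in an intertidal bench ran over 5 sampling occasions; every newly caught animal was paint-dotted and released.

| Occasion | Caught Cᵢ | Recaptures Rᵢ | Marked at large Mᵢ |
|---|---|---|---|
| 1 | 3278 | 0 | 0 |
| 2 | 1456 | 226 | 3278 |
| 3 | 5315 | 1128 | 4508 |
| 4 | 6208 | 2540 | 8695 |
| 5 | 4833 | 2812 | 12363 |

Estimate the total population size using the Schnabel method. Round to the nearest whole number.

N ≈ 21,244

Σ MᵢCᵢ = 0·3278 + 3278·1456 + 4508·5315 + 8695·6208 + 12363·4833 = 0 + 4772768 + 23960020 + 53978560 + 59750379 = 142461727
Σ Rᵢ = 0 + 226 + 1128 + 2540 + 2812 = 6706
N̂ = 142461727 / 6706 ≈ 21243.9 → 21244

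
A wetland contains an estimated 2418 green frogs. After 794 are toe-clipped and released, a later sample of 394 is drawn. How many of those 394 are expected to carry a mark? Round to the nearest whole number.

expected recaptures ≈ 129

Expected recaptures E[R] = M·C / N.
E[R] = 794 × 394 / 2418 = 312836 / 2418 ≈ 129.4 → 129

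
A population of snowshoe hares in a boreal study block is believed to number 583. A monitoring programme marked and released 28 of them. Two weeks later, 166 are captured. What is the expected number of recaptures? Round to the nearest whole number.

Expected recaptures E[R] = M·C / N.
E[R] = 28 × 166 / 583 = 4648 / 583 ≈ 8.0 → 8

expected recaptures ≈ 8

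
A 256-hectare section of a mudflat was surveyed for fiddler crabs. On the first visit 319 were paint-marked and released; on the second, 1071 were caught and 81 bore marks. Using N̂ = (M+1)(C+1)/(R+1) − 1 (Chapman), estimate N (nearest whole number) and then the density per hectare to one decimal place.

N̂ = 320·1072/82 − 1 = 343040/82 − 1 ≈ 4182.4 → 4182
Density = N̂ / area = 4182 / 256 ≈ 16.34 → 16.3 per hectare

density ≈ 16.3 fiddler crabs per hectare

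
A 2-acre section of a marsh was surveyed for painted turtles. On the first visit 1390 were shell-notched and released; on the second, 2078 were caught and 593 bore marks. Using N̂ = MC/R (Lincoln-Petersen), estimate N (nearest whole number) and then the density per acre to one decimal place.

N̂ = 1390·2078/593 = 2888420/593 ≈ 4870.9 → 4871
Density = N̂ / area = 4871 / 2 ≈ 2435.50 → 2435.5 per acre

density ≈ 2435.5 painted turtles per acre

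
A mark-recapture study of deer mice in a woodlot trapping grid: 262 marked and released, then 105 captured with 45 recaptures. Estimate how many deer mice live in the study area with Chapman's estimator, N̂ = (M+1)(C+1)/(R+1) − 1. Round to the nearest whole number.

N ≈ 605

N̂ = (262+1)(105+1)/(45+1) − 1 = 263·106/46 − 1
= 27878/46 − 1 ≈ 606.0 − 1 ≈ 605.0 → 605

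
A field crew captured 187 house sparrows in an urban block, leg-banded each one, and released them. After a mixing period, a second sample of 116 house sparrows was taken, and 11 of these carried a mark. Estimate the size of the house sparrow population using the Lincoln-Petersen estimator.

N = (187 × 116) / 11 = 21692 / 11 = 1972

N = 1972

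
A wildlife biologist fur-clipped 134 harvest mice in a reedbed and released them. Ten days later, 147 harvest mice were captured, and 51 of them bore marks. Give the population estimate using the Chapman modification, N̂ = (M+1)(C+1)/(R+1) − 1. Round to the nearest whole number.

N ≈ 383

N̂ = (134+1)(147+1)/(51+1) − 1 = 135·148/52 − 1
= 19980/52 − 1 ≈ 384.2 − 1 ≈ 383.2 → 383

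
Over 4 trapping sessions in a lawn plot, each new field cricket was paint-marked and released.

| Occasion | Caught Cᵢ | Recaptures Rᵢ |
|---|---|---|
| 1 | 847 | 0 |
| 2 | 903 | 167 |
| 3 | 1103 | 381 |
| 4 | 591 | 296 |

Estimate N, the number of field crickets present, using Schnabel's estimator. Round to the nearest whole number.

Marked at large before each occasion: Mᵢ = Σⱼ<ᵢ (Cⱼ − Rⱼ) → M1=0, M2=847, M3=1583, M4=2305
Σ MᵢCᵢ = 0·847 + 847·903 + 1583·1103 + 2305·591 = 0 + 764841 + 1746049 + 1362255 = 3873145
Σ Rᵢ = 0 + 167 + 381 + 296 = 844
N̂ = 3873145 / 844 ≈ 4589.0 → 4589

N ≈ 4589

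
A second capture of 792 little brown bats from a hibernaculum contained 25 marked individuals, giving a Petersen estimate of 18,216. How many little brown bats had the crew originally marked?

M = 575

From N = M·C/R: M = N·R / C = 18216·25 / 792 = 455400 / 792 = 575.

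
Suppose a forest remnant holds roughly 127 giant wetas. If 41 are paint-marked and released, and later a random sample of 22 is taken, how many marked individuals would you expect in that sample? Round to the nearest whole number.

The marked fraction of the population is 41/127, so in a sample of 22 expect C·(M/N) marked.
E[R] = 41 × 22 / 127 = 902 / 127 ≈ 7.1 → 7

expected recaptures ≈ 7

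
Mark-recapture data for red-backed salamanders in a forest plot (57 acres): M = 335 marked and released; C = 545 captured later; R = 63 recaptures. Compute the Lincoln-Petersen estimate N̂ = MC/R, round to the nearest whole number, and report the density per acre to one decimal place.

density ≈ 50.8 red-backed salamanders per acre

N̂ = 335·545/63 = 182575/63 ≈ 2898.0 → 2898
Density = N̂ / area = 2898 / 57 ≈ 50.84 → 50.8 per acre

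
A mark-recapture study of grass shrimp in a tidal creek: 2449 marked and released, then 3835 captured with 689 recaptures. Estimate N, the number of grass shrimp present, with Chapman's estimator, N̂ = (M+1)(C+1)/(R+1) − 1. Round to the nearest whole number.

N ≈ 13,620

N̂ = (2449+1)(3835+1)/(689+1) − 1 = 2450·3836/690 − 1
= 9398200/690 − 1 ≈ 13620.6 − 1 ≈ 13619.6 → 13620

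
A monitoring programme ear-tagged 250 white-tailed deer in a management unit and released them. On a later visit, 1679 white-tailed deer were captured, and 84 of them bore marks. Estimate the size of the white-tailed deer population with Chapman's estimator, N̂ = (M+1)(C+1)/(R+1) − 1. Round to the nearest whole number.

N̂ = (250+1)(1679+1)/(84+1) − 1 = 251·1680/85 − 1
= 421680/85 − 1 ≈ 4960.9 − 1 ≈ 4959.9 → 4960

N ≈ 4960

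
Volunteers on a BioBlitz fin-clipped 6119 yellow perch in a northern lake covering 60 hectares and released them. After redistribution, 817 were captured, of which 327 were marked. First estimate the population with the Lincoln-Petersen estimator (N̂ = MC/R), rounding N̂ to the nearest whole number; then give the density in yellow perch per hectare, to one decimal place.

density ≈ 254.8 yellow perch per hectare

N̂ = 6119·817/327 = 4999223/327 ≈ 15288.1 → 15288
Density = N̂ / area = 15288 / 60 ≈ 254.80 → 254.8 per hectare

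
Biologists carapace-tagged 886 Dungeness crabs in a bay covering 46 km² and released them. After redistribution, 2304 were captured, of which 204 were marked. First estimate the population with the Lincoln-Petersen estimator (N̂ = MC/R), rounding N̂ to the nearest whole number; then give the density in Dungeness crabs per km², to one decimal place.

N̂ = 886·2304/204 = 2041344/204 ≈ 10006.6 → 10007
Density = N̂ / area = 10007 / 46 ≈ 217.54 → 217.5 per km²

density ≈ 217.5 Dungeness crabs per km²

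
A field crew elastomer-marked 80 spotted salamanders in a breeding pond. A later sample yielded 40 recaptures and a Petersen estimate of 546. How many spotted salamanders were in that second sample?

From N = M·C/R: C = N·R / M = 546·40 / 80 = 21840 / 80 = 273.

C = 273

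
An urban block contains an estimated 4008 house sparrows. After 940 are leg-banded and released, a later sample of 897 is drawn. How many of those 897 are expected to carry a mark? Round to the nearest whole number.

expected recaptures ≈ 210

The marked fraction of the population is 940/4008, so in a sample of 897 expect C·(M/N) marked.
E[R] = 940 × 897 / 4008 = 843180 / 4008 ≈ 210.4 → 210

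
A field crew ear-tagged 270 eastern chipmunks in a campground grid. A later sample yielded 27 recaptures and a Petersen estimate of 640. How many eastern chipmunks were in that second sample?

C = 64

From N = M·C/R: C = N·R / M = 640·27 / 270 = 17280 / 270 = 64.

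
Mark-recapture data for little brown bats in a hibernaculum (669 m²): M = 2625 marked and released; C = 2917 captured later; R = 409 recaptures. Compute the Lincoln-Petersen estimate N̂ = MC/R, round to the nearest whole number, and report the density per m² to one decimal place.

N̂ = 2625·2917/409 = 7657125/409 ≈ 18721.6 → 18722
Density = N̂ / area = 18722 / 669 ≈ 27.99 → 28.0 per m²

density ≈ 28.0 little brown bats per m²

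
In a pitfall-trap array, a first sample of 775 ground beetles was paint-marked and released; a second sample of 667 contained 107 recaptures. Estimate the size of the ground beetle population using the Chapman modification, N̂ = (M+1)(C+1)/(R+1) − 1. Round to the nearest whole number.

N ≈ 4799

N̂ = (775+1)(667+1)/(107+1) − 1 = 776·668/108 − 1
= 518368/108 − 1 ≈ 4799.7 − 1 ≈ 4798.7 → 4799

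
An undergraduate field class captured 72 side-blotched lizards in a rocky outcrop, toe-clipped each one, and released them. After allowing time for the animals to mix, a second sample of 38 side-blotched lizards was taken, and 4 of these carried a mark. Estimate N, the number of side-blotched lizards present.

N = (72 × 38) / 4 = 2736 / 4 = 684

N = 684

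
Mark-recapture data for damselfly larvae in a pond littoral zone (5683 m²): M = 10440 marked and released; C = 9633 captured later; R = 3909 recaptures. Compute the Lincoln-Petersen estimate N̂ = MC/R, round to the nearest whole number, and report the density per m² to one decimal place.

N̂ = 10440·9633/3909 = 100568520/3909 ≈ 25727.4 → 25727
Density = N̂ / area = 25727 / 5683 ≈ 4.53 → 4.5 per m²

density ≈ 4.5 damselfly larvae per m²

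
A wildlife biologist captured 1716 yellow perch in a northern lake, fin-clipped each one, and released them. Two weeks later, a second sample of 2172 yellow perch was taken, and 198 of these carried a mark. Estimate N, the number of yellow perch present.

N = (1716 × 2172) / 198 = 3727152 / 198 = 18824

N = 18,824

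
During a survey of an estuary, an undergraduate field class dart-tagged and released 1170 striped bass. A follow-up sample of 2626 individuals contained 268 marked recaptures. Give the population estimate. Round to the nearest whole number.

If marked individuals mix randomly, R/C ≈ M/N, giving N ≈ M·C/R.
N = (1170 × 2626) / 268 = 3072420 / 268 ≈ 11464.3 → 11464

N ≈ 11,464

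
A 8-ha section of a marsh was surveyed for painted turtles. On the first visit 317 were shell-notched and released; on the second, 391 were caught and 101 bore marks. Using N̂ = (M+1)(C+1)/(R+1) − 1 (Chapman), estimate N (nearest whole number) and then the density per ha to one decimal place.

N̂ = 318·392/102 − 1 = 124656/102 − 1 ≈ 1221.1 → 1221
Density = N̂ / area = 1221 / 8 ≈ 152.62 → 152.6 per ha

density ≈ 152.6 painted turtles per ha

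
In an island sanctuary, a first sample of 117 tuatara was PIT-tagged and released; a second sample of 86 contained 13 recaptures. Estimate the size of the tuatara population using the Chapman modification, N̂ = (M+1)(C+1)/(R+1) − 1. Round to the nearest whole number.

N ≈ 732

N̂ = (117+1)(86+1)/(13+1) − 1 = 118·87/14 − 1
= 10266/14 − 1 ≈ 733.3 − 1 ≈ 732.3 → 732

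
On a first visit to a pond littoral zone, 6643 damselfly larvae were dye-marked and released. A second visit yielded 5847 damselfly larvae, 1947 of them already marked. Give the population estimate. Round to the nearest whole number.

N ≈ 19,949

Lincoln-Petersen assumes M/N = R/C, so N = M·C / R.
N = (6643 × 5847) / 1947 = 38841621 / 1947 ≈ 19949.47 → 19949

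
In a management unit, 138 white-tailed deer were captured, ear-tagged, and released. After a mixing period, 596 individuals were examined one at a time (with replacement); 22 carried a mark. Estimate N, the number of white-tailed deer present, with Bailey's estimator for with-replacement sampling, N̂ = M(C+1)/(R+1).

N̂ = 138·(596+1)/(22+1) = 138·597/23 = 82386/23 = 3582

N = 3582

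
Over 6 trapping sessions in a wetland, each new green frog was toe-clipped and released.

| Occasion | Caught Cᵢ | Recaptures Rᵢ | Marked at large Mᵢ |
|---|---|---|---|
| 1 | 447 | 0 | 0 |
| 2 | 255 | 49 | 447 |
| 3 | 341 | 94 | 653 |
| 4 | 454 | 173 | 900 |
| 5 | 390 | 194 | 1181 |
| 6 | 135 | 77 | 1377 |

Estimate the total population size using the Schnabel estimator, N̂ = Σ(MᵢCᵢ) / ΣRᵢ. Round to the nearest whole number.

Σ MᵢCᵢ = 0·447 + 447·255 + 653·341 + 900·454 + 1181·390 + 1377·135 = 0 + 113985 + 222673 + 408600 + 460590 + 185895 = 1391743
Σ Rᵢ = 0 + 49 + 94 + 173 + 194 + 77 = 587
N̂ = 1391743 / 587 ≈ 2370.9 → 2371

N ≈ 2371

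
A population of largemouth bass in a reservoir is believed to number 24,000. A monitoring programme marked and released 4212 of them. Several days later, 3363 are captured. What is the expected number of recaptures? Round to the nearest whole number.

expected recaptures ≈ 590

The marked fraction of the population is 4212/24000, so in a sample of 3363 expect C·(M/N) marked.
E[R] = 4212 × 3363 / 24000 = 14164956 / 24000 ≈ 590.2 → 590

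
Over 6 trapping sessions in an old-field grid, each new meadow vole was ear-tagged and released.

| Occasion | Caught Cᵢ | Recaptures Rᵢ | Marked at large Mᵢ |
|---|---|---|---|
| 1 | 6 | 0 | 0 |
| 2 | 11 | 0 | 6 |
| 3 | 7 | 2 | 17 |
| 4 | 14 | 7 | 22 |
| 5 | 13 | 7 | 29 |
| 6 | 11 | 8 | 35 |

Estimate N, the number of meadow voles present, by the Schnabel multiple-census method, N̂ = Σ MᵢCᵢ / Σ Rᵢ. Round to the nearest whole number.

N ≈ 52

Σ MᵢCᵢ = 0·6 + 6·11 + 17·7 + 22·14 + 29·13 + 35·11 = 0 + 66 + 119 + 308 + 377 + 385 = 1255
Σ Rᵢ = 0 + 0 + 2 + 7 + 7 + 8 = 24
N̂ = 1255 / 24 ≈ 52.3 → 52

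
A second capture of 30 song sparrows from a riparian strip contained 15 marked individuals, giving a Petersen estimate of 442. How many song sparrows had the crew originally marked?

M = 221

From N = M·C/R: M = N·R / C = 442·15 / 30 = 6630 / 30 = 221.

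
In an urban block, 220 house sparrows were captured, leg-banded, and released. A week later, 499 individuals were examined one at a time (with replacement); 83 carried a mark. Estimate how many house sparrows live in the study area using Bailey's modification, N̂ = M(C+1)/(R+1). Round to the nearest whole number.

N ≈ 1310

N̂ = 220·(499+1)/(83+1) = 220·500/84 = 110000/84 ≈ 1309.5 → 1310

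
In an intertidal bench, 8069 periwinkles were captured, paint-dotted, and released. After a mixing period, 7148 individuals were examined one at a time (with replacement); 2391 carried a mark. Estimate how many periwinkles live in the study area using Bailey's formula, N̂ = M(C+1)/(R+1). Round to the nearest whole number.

N̂ = 8069·(7148+1)/(2391+1) = 8069·7149/2392 = 57685281/2392 ≈ 24115.9 → 24116

N ≈ 24,116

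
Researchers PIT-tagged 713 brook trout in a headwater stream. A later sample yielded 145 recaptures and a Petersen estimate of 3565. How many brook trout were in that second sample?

C = 725

From N = M·C/R: C = N·R / M = 3565·145 / 713 = 516925 / 713 = 725.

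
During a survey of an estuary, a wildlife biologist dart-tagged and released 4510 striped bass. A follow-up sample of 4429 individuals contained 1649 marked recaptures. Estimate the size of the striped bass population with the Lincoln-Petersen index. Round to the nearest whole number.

N ≈ 12,113

Lincoln-Petersen assumes M/N = R/C, so N = M·C / R.
N = (4510 × 4429) / 1649 = 19974790 / 1649 ≈ 12113.3 → 12113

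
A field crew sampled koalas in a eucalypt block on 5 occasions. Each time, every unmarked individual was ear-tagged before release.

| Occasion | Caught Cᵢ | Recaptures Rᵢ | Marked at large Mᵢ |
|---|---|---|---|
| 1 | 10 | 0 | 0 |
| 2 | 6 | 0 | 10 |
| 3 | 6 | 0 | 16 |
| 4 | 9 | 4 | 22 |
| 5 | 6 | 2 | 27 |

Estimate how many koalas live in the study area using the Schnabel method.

N = 86

Σ MᵢCᵢ = 0·10 + 10·6 + 16·6 + 22·9 + 27·6 = 0 + 60 + 96 + 198 + 162 = 516
Σ Rᵢ = 0 + 0 + 0 + 4 + 2 = 6
N̂ = 516 / 6 = 86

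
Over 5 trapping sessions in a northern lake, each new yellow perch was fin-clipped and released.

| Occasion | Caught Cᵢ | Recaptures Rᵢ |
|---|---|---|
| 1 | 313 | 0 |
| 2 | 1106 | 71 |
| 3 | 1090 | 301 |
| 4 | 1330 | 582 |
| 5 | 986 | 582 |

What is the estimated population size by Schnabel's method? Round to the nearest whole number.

N ≈ 4884

Marked at large before each occasion: Mᵢ = Σⱼ<ᵢ (Cⱼ − Rⱼ) → M1=0, M2=313, M3=1348, M4=2137, M5=2885
Σ MᵢCᵢ = 0·313 + 313·1106 + 1348·1090 + 2137·1330 + 2885·986 = 0 + 346178 + 1469320 + 2842210 + 2844610 = 7502318
Σ Rᵢ = 0 + 71 + 301 + 582 + 582 = 1536
N̂ = 7502318 / 1536 ≈ 4884.3 → 4884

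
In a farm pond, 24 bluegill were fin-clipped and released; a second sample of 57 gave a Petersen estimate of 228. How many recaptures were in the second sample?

R = 6

From N = M·C/R: R = M·C / N = 24·57 / 228 = 1368 / 228 = 6.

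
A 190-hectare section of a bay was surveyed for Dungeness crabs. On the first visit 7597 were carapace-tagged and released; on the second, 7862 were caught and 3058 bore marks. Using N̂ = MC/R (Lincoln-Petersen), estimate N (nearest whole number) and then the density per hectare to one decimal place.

N̂ = 7597·7862/3058 = 59727614/3058 ≈ 19531.6 → 19532
Density = N̂ / area = 19532 / 190 ≈ 102.80 → 102.8 per hectare

density ≈ 102.8 Dungeness crabs per hectare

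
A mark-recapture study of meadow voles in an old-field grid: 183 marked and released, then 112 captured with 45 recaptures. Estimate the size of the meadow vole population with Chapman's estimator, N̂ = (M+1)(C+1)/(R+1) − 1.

N = 451

N̂ = (183+1)(112+1)/(45+1) − 1 = 184·113/46 − 1
= 20792/46 − 1 = 452 − 1 = 451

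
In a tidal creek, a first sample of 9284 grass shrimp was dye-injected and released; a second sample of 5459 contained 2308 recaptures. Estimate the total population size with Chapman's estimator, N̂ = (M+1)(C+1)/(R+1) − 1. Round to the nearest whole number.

N ≈ 21,955

N̂ = (9284+1)(5459+1)/(2308+1) − 1 = 9285·5460/2309 − 1
= 50696100/2309 − 1 ≈ 21955.9 − 1 ≈ 21954.9 → 21955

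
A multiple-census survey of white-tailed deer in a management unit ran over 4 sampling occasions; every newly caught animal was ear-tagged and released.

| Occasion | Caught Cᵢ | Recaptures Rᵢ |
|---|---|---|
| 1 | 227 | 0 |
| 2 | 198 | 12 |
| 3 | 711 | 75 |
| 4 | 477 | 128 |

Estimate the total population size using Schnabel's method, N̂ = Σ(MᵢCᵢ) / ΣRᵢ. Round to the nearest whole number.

N ≈ 3902

Marked at large before each occasion: Mᵢ = Σⱼ<ᵢ (Cⱼ − Rⱼ) → M1=0, M2=227, M3=413, M4=1049
Σ MᵢCᵢ = 0·227 + 227·198 + 413·711 + 1049·477 = 0 + 44946 + 293643 + 500373 = 838962
Σ Rᵢ = 0 + 12 + 75 + 128 = 215
N̂ = 838962 / 215 ≈ 3902.1 → 3902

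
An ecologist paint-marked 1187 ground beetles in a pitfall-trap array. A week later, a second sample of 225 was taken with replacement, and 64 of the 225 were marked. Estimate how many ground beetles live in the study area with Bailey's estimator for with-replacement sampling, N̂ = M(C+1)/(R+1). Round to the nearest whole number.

N̂ = 1187·(225+1)/(64+1) = 1187·226/65 = 268262/65 ≈ 4127.1 → 4127

N ≈ 4127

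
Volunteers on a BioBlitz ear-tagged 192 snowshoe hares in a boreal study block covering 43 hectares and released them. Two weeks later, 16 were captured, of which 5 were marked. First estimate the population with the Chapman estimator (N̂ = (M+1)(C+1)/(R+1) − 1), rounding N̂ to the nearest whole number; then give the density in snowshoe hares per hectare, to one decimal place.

N̂ = 193·17/6 − 1 = 3281/6 − 1 ≈ 545.8 → 546
Density = N̂ / area = 546 / 43 ≈ 12.70 → 12.7 per hectare

density ≈ 12.7 snowshoe hares per hectare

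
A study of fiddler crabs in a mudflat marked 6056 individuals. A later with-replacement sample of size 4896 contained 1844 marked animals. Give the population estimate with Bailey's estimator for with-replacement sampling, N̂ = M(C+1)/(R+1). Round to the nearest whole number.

N ≈ 16,074

N̂ = 6056·(4896+1)/(1844+1) = 6056·4897/1845 = 29656232/1845 ≈ 16073.8 → 16074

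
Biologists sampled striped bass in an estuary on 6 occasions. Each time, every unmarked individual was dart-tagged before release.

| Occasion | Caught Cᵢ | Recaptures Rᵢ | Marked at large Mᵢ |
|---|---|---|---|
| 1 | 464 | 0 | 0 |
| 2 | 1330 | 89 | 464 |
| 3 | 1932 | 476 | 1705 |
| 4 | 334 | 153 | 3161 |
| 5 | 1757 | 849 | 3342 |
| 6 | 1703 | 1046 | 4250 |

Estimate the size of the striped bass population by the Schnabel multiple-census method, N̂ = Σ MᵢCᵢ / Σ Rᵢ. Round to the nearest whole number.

Σ MᵢCᵢ = 0·464 + 464·1330 + 1705·1932 + 3161·334 + 3342·1757 + 4250·1703 = 0 + 617120 + 3294060 + 1055774 + 5871894 + 7237750 = 18076598
Σ Rᵢ = 0 + 89 + 476 + 153 + 849 + 1046 = 2613
N̂ = 18076598 / 2613 ≈ 6917.9 → 6918

N ≈ 6918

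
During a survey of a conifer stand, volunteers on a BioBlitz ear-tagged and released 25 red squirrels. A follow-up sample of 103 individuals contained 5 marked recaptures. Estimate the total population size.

N = (25 × 103) / 5 = 2575 / 5 = 515

N = 515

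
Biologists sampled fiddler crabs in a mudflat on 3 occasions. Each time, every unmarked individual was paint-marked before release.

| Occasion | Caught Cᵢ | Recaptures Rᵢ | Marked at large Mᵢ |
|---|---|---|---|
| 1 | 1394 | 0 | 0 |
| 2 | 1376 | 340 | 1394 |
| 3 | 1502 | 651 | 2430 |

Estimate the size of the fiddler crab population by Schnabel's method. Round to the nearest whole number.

Σ MᵢCᵢ = 0·1394 + 1394·1376 + 2430·1502 = 0 + 1918144 + 3649860 = 5568004
Σ Rᵢ = 0 + 340 + 651 = 991
N̂ = 5568004 / 991 ≈ 5618.6 → 5619

N ≈ 5619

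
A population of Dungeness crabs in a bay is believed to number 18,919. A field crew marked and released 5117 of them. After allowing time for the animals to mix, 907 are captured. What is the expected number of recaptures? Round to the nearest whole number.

expected recaptures ≈ 245

The marked fraction of the population is 5117/18919, so in a sample of 907 expect C·(M/N) marked.
E[R] = 5117 × 907 / 18919 = 4641119 / 18919 ≈ 245.3 → 245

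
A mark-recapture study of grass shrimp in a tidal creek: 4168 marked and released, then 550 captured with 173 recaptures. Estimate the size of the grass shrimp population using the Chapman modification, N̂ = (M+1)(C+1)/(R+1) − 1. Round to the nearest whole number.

N ≈ 13,201

N̂ = (4168+1)(550+1)/(173+1) − 1 = 4169·551/174 − 1
= 2297119/174 − 1 ≈ 13201.8 − 1 ≈ 13200.8 → 13201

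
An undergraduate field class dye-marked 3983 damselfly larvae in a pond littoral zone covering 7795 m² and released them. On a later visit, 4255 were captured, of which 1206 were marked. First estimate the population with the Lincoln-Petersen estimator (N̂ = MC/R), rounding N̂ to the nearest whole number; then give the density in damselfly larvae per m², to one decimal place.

N̂ = 3983·4255/1206 = 16947665/1206 ≈ 14052.8 → 14053
Density = N̂ / area = 14053 / 7795 ≈ 1.80 → 1.8 per m²

density ≈ 1.8 damselfly larvae per m²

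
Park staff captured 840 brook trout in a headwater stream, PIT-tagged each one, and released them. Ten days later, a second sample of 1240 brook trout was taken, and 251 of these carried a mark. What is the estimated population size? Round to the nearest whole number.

N ≈ 4150

Lincoln-Petersen assumes M/N = R/C, so N = M·C / R.
N = (840 × 1240) / 251 = 1041600 / 251 ≈ 4149.8 → 4150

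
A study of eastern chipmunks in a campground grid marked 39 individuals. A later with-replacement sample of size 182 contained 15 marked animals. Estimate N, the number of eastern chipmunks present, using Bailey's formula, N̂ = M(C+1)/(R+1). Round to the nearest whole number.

N ≈ 446

N̂ = 39·(182+1)/(15+1) = 39·183/16 = 7137/16 ≈ 446.1 → 446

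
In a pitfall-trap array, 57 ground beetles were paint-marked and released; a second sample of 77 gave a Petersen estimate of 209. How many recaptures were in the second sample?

R = 21

From N = M·C/R: R = M·C / N = 57·77 / 209 = 4389 / 209 = 21.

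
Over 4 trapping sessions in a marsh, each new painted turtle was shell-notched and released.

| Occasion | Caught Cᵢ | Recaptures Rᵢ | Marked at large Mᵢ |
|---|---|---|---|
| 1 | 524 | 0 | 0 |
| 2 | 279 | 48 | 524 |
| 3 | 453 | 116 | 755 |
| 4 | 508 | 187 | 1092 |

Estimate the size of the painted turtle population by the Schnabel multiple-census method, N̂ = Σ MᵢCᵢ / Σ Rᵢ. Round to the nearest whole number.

N ≈ 2971

Σ MᵢCᵢ = 0·524 + 524·279 + 755·453 + 1092·508 = 0 + 146196 + 342015 + 554736 = 1042947
Σ Rᵢ = 0 + 48 + 116 + 187 = 351
N̂ = 1042947 / 351 ≈ 2971.4 → 2971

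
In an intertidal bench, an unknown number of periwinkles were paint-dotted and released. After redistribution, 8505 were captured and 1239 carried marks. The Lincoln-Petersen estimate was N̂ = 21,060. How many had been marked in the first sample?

M = 3068

From N = M·C/R: M = N·R / C = 21060·1239 / 8505 = 26093340 / 8505 = 3068.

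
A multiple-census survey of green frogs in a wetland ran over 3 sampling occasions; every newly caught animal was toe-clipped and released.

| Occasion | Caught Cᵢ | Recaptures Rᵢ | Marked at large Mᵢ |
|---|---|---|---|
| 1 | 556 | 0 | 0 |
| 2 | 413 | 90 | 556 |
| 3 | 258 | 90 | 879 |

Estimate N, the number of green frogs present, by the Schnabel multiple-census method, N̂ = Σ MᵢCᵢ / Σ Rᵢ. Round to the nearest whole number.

Σ MᵢCᵢ = 0·556 + 556·413 + 879·258 = 0 + 229628 + 226782 = 456410
Σ Rᵢ = 0 + 90 + 90 = 180
N̂ = 456410 / 180 ≈ 2535.6 → 2536

N ≈ 2536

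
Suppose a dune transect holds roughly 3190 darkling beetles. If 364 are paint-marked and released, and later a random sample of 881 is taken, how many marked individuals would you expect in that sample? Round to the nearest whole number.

The marked fraction of the population is 364/3190, so in a sample of 881 expect C·(M/N) marked.
E[R] = 364 × 881 / 3190 = 320684 / 3190 ≈ 100.5 → 101

expected recaptures ≈ 101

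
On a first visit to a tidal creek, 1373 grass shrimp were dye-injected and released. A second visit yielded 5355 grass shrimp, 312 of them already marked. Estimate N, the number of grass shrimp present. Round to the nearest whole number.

N ≈ 23,565

The marked fraction in the recapture sample should equal the marked fraction in the population: 312/5355 = 1373/N.
N = (1373 × 5355) / 312 = 7352415 / 312 ≈ 23565.4 → 23565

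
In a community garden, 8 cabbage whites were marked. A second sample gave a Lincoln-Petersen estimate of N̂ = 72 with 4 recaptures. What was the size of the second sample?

From N = M·C/R: C = N·R / M = 72·4 / 8 = 288 / 8 = 36.

C = 36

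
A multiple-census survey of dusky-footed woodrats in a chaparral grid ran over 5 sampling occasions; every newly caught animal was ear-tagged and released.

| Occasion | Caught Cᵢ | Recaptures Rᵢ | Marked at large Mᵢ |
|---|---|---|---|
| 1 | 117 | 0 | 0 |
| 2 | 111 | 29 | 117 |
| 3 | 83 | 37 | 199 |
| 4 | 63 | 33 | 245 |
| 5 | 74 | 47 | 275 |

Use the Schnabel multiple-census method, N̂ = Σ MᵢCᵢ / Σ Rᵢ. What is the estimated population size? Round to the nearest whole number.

N ≈ 447

Σ MᵢCᵢ = 0·117 + 117·111 + 199·83 + 245·63 + 275·74 = 0 + 12987 + 16517 + 15435 + 20350 = 65289
Σ Rᵢ = 0 + 29 + 37 + 33 + 47 = 146
N̂ = 65289 / 146 ≈ 447.2 → 447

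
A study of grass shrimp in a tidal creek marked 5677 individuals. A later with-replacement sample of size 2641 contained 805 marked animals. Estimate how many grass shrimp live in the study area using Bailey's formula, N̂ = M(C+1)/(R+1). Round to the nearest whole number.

N ≈ 18,609

N̂ = 5677·(2641+1)/(805+1) = 5677·2642/806 = 14998634/806 ≈ 18608.7 → 18609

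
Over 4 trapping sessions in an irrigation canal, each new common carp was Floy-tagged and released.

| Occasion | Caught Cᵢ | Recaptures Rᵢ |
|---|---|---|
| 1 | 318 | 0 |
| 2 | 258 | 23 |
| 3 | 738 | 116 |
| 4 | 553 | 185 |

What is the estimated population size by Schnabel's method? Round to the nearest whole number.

Marked at large before each occasion: Mᵢ = Σⱼ<ᵢ (Cⱼ − Rⱼ) → M1=0, M2=318, M3=553, M4=1175
Σ MᵢCᵢ = 0·318 + 318·258 + 553·738 + 1175·553 = 0 + 82044 + 408114 + 649775 = 1139933
Σ Rᵢ = 0 + 23 + 116 + 185 = 324
N̂ = 1139933 / 324 ≈ 3518.3 → 3518

N ≈ 3518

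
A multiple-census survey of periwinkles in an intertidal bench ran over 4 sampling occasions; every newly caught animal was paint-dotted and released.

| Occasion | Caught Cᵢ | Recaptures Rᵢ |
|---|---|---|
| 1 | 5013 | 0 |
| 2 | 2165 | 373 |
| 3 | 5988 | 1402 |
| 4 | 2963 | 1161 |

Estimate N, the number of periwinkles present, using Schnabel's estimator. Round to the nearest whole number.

Marked at large before each occasion: Mᵢ = Σⱼ<ᵢ (Cⱼ − Rⱼ) → M1=0, M2=5013, M3=6805, M4=11391
Σ MᵢCᵢ = 0·5013 + 5013·2165 + 6805·5988 + 11391·2963 = 0 + 10853145 + 40748340 + 33751533 = 85353018
Σ Rᵢ = 0 + 373 + 1402 + 1161 = 2936
N̂ = 85353018 / 2936 ≈ 29071.2 → 29071

N ≈ 29,071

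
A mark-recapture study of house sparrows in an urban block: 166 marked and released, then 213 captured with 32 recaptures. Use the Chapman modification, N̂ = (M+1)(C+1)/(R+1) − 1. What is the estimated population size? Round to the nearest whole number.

N ≈ 1082

N̂ = (166+1)(213+1)/(32+1) − 1 = 167·214/33 − 1
= 35738/33 − 1 ≈ 1083.0 − 1 ≈ 1082.0 → 1082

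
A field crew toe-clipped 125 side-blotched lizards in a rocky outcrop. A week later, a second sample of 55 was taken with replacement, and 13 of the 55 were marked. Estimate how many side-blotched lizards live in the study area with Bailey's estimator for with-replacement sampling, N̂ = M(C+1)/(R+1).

N = 500

N̂ = 125·(55+1)/(13+1) = 125·56/14 = 7000/14 = 500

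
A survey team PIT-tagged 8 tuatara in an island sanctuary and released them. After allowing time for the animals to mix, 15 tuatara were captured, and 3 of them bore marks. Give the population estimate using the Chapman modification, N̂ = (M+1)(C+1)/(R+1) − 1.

N = 35

N̂ = (8+1)(15+1)/(3+1) − 1 = 9·16/4 − 1
= 144/4 − 1 = 36 − 1 = 35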